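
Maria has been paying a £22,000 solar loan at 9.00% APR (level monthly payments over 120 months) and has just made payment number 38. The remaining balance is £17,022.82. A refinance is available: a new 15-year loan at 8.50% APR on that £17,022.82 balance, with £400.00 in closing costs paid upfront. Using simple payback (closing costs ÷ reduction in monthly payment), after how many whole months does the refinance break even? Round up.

Current payment = 22,000 × 9%/12 / (1 − (1+0.0075000)^−120) = £278.69.
Refinanced payment = 17,022.82 × 0.0070833 / (1 − (1+0.0070833)^−180) = £167.63.
Monthly savings = £278.69 − £167.63 = £111.06.
Break-even = £400.00 / £111.06 = 3.60 → 4 months.

4 months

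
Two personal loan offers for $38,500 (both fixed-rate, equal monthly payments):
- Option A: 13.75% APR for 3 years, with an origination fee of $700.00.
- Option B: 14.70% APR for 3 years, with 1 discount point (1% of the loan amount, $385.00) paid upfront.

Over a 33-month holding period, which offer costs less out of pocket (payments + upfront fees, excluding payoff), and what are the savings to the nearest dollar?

Option A by $272

Option A: monthly rate = 13.75%/12 = 0.0114583; payment = 38,500 × 0.0114583 / (1 − (1+0.0114583)^−36) = $1,311.17.
Option B: monthly rate = 14.7%/12 = 0.0122500; payment = 38,500 × 0.0122500 / (1 − (1+0.0122500)^−36) = $1,328.97.
Over 33 months: Option A costs 33 × $1,311.17 + $700.00 = $43,968.61; Option B costs 33 × $1,328.97 + $385.00 = $44,241.01.
Option A is cheaper by $44,241.01 − $43,968.61 = $272.40.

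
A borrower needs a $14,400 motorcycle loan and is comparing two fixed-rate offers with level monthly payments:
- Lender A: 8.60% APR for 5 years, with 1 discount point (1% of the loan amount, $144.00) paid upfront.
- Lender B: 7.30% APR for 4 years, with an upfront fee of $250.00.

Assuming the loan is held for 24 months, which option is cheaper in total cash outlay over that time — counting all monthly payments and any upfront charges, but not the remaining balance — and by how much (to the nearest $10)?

Lender A: at 8.60% the monthly rate is 0.0071667, so the payment is 14,400 × 0.0071667 / (1 − 1.0071667^−60) = $296.13.
Lender B: monthly rate = 7.3%/12 = 0.0060833; payment = 14,400 × 0.0060833 / (1 − (1+0.0060833)^−48) = $346.83.
Over 24 months: Lender A costs 24 × $296.13 + $144.00 = $7,251.12; Lender B costs 24 × $346.83 + $250.00 = $8,573.92.
Lender A is cheaper by $8,573.92 − $7,251.12 = $1,322.80.

Lender A by $1,320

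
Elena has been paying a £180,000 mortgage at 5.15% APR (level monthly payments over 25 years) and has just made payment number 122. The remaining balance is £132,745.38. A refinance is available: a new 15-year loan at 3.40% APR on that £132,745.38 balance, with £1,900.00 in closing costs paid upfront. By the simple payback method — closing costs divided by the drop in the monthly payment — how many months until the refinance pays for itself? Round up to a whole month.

Current payment = 180,000 × 5.15%/12 / (1 − (1+0.0042917)^−300) = £1,068.05.
Refinanced payment = 132,745.38 × 0.0028333 / (1 − (1+0.0028333)^−180) = £942.47.
Monthly savings = £1,068.05 − £942.47 = £125.58.
Break-even = £1,900.00 / £125.58 = 15.13 → 16 months.

16 months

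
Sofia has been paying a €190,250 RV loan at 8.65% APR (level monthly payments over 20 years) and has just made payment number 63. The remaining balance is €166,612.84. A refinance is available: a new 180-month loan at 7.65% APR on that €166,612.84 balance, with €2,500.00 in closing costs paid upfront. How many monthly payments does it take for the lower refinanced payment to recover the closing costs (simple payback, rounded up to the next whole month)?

23 months

Current payment = 190,250 × 8.65%/12 / (1 − (1+0.0072083)^−240) = €1,669.14.
Refinanced payment = 166,612.84 × 0.0063750 / (1 − (1+0.0063750)^−180) = €1,558.76.
Monthly savings = €1,669.14 − €1,558.76 = €110.38.
Break-even = €2,500.00 / €110.38 = 22.65 → 23 months.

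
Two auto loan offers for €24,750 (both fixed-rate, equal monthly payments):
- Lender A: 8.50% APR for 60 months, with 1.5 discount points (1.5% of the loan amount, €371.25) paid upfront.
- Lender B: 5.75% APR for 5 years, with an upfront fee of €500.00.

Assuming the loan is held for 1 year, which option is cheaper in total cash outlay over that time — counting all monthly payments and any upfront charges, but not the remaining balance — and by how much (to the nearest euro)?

Lender A: at 8.50% the monthly rate is 0.0070833, so the payment is 24,750 × 0.0070833 / (1 − 1.0070833^−60) = €507.78.
Lender B: monthly rate = 5.75%/12 = 0.0047917; payment = 24,750 × 0.0047917 / (1 − (1+0.0047917)^−60) = €475.62.
Over 12 months: Lender A costs 12 × €507.78 + €371.25 = €6,464.61; Lender B costs 12 × €475.62 + €500.00 = €6,207.44.
Lender B is cheaper by €6,464.61 − €6,207.44 = €257.17.

Lender B by €257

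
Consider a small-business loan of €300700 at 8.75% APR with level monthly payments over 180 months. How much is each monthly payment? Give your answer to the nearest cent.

At 8.75% the monthly rate is 0.0072917, so the payment is 300,700 × 0.0072917 / (1 − 1.0072917^−180) = €3,005.34.

€3,005.34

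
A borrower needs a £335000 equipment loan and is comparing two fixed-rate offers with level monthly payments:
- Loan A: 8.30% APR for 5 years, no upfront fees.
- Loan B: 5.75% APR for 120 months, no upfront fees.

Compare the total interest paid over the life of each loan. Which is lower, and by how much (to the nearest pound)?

Loan A by £30,825

Loan A: at 8.30% the monthly rate is 0.0069167, so the payment is 335,000 × 0.0069167 / (1 − 1.0069167^−60) = £6,840.79.
Total interest on Loan A = 60 × £6,840.79 − £335,000 = £75,447.40.
Loan B: at 5.75% the monthly rate is 0.0047917, so the payment is 335,000 × 0.0047917 / (1 − 1.0047917^−120) = £3,677.27.
Total interest on Loan B = 120 × £3,677.27 − £335,000 = £106,272.40.
Loan A is lower by £30,825.00.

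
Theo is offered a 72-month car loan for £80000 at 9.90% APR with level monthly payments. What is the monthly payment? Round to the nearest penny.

£1,478.04

Monthly rate = 9.9%/12 = 0.0082500; payment = 80,000 × 0.0082500 / (1 − (1+0.0082500)^−72) = £1,478.04.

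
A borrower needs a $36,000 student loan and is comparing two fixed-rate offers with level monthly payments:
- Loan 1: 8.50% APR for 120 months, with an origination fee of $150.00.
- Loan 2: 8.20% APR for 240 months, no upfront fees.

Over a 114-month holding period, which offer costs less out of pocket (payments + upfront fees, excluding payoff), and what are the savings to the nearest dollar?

Loan 1: monthly rate = 8.5%/12 = 0.0070833; payment = 36,000 × 0.0070833 / (1 − (1+0.0070833)^−120) = $446.35.
Loan 2: monthly rate = 8.2%/12 = 0.0068333; payment = 36,000 × 0.0068333 / (1 − (1+0.0068333)^−240) = $305.61.
Over 114 months: Loan 1 costs 114 × $446.35 + $150.00 = $51,033.90; Loan 2 costs 114 × $305.61 = $34,839.54.
Loan 2 is cheaper by $51,033.90 − $34,839.54 = $16,194.36.

Loan 2 by $16,194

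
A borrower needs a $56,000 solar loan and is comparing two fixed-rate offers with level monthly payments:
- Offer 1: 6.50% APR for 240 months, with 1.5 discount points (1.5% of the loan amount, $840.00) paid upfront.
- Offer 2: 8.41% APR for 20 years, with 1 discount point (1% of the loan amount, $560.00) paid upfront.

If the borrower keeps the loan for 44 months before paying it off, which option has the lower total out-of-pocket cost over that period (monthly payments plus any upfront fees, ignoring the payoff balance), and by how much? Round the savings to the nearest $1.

Offer 1: monthly rate = 6.5%/12 = 0.0054167; payment = 56,000 × 0.0054167 / (1 − (1+0.0054167)^−240) = $417.52.
Offer 2: monthly rate = 8.41%/12 = 0.0070083; payment = 56,000 × 0.0070083 / (1 − (1+0.0070083)^−240) = $482.80.
Over 44 months: Offer 1 costs 44 × $417.52 + $840.00 = $19,210.88; Offer 2 costs 44 × $482.80 + $560.00 = $21,803.20.
Offer 1 is cheaper by $21,803.20 − $19,210.88 = $2,592.32.

Offer 1 by $2,592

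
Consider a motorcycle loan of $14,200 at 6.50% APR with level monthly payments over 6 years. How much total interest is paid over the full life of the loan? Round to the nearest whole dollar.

$2,986

At 6.50% the monthly rate is 0.0054167, so the payment is 14,200 × 0.0054167 / (1 − 1.0054167^−72) = $238.70.
Total paid = 72 × $238.70 = $17,186.40; interest = $17,186.40 − $14,200 = $2,986.40.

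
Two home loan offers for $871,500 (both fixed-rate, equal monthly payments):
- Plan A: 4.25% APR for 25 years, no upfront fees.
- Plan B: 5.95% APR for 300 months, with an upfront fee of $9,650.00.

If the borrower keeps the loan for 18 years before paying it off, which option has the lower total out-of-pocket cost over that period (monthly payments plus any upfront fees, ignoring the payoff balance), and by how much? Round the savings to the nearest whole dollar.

Plan A by $196,972

Plan A: at 4.25% the monthly rate is 0.0035417, so the payment is 871,500 × 0.0035417 / (1 − 1.0035417^−300) = $4,721.25.
Plan B: at 5.95% the monthly rate is 0.0049583, so the payment is 871,500 × 0.0049583 / (1 − 1.0049583^−300) = $5,588.48.
Over 216 months: Plan A costs 216 × $4,721.25 = $1,019,790.00; Plan B costs 216 × $5,588.48 + $9,650.00 = $1,216,761.68.
Plan A is cheaper by $1,216,761.68 − $1,019,790.00 = $196,971.68.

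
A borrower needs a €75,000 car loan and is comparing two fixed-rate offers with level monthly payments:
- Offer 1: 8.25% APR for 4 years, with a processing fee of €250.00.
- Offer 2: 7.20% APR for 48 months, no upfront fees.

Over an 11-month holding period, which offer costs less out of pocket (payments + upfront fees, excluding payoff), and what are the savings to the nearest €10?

Offer 1: monthly rate = 8.25%/12 = 0.0068750; payment = 75,000 × 0.0068750 / (1 − (1+0.0068750)^−48) = €1,839.78.
Offer 2: monthly rate = 7.2%/12 = 0.0060000; payment = 75,000 × 0.0060000 / (1 − (1+0.0060000)^−48) = €1,802.94.
Over 11 months: Offer 1 costs 11 × €1,839.78 + €250.00 = €20,487.58; Offer 2 costs 11 × €1,802.94 = €19,832.34.
Offer 2 is cheaper by €20,487.58 − €19,832.34 = €655.24.

Offer 2 by €660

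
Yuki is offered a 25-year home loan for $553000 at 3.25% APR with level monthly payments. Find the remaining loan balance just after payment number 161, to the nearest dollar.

With monthly rate i = 3.25%/12 = 0.0027083, the balance after k of n payments is P · [(1+i)^n − (1+i)^k] / [(1+i)^n − 1].
(1+0.0027083)^300 = 2.25106114 and (1+0.0027083)^161 = 1.54566194, so the balance is 553,000 × (2.25106114 − 1.54566194) / (2.25106114 − 1) = $311,803.91.

$311,804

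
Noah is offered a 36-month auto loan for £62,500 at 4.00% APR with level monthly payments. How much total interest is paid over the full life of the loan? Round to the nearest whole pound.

At 4.00% the monthly rate is 0.0033333, so the payment is 62,500 × 0.0033333 / (1 − 1.0033333^−36) = £1,845.25.
Total paid = 36 × £1,845.25 = £66,429.00; interest = £66,429.00 − £62,500 = £3,929.00.

£3,929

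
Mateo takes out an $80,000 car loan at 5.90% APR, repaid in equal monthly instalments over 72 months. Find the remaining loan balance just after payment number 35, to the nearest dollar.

$44,625

With monthly rate i = 5.9%/12 = 0.0049167, the balance after k of n payments is P · [(1+i)^n − (1+i)^k] / [(1+i)^n − 1].
(1+0.0049167)^72 = 1.42351988 and (1+0.0049167)^35 = 1.18727608, so the balance is 80,000 × (1.42351988 − 1.18727608) / (1.42351988 − 1) = $44,624.83.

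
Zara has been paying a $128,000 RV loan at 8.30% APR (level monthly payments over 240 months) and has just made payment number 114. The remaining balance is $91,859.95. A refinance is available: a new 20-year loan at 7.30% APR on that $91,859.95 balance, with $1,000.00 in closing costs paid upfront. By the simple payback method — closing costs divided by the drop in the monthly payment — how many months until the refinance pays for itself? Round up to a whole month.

Current payment = 128,000 × 8.3%/12 / (1 − (1+0.0069167)^−240) = $1,094.66.
Refinanced payment = 91,859.95 × 0.0060833 / (1 − (1+0.0060833)^−240) = $728.82.
Monthly savings = $1,094.66 − $728.82 = $365.84.
Break-even = $1,000.00 / $365.84 = 2.73 → 3 months.

3 months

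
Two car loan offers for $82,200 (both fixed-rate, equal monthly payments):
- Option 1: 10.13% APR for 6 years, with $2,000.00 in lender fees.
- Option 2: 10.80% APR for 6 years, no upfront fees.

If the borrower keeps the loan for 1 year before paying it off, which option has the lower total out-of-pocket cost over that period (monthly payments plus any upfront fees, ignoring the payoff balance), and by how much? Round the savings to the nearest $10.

Option 1: at 10.13% the monthly rate is 0.0084417, so the payment is 82,200 × 0.0084417 / (1 − 1.0084417^−72) = $1,528.22.
Option 2: at 10.80% the monthly rate is 0.0090000, so the payment is 82,200 × 0.0090000 / (1 − 1.0090000^−72) = $1,556.19.
Over 12 months: Option 1 costs 12 × $1,528.22 + $2,000.00 = $20,338.64; Option 2 costs 12 × $1,556.19 = $18,674.28.
Option 2 is cheaper by $20,338.64 − $18,674.28 = $1,664.36.

Option 2 by $1,660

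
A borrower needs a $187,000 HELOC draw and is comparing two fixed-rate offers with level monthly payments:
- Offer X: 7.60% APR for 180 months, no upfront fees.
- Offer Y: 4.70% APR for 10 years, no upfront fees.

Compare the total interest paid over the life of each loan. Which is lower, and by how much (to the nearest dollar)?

Offer X: at 7.60% the monthly rate is 0.0063333, so the payment is 187,000 × 0.0063333 / (1 − 1.0063333^−180) = $1,744.16.
Total interest on Offer X = 180 × $1,744.16 − $187,000 = $126,948.80.
Offer Y: monthly rate = 4.7%/12 = 0.0039167; payment = 187,000 × 0.0039167 / (1 − (1+0.0039167)^−120) = $1,956.12.
Total interest on Offer Y = 120 × $1,956.12 − $187,000 = $47,734.40.
Offer Y is lower by $79,214.40.

Offer Y by $79,214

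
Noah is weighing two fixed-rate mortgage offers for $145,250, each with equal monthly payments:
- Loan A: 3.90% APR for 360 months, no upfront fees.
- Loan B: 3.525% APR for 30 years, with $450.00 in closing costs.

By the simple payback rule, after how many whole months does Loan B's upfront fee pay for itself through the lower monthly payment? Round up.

15 months

Loan A: monthly rate = 3.9%/12 = 0.0032500; payment = 145,250 × 0.0032500 / (1 − (1+0.0032500)^−360) = $685.10.
Loan B: monthly rate = 3.525%/12 = 0.0029375; payment = 145,250 × 0.0029375 / (1 − (1+0.0029375)^−360) = $654.27.
Monthly savings = $685.10 − $654.27 = $30.83.
Break-even = $450.00 / $30.83 = 14.60 → 15 months.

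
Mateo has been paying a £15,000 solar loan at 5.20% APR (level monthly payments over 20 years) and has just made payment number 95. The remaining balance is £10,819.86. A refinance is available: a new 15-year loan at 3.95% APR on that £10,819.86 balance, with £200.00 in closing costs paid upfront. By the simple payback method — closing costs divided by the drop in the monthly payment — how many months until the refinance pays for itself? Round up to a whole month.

Current payment = 15,000 × 5.2%/12 / (1 − (1+0.0043333)^−240) = £100.66.
Refinanced payment = 10,819.86 × 0.0032917 / (1 − (1+0.0032917)^−180) = £79.76.
Monthly savings = £100.66 − £79.76 = £20.90.
Break-even = £200.00 / £20.90 = 9.57 → 10 months.

10 months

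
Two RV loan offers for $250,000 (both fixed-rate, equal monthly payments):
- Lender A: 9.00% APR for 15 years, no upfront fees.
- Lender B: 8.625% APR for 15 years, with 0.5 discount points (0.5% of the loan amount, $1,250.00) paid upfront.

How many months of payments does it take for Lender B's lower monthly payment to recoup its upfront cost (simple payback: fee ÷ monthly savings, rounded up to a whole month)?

23 months

Lender A: at 9.00% the monthly rate is 0.0075000, so the payment is 250,000 × 0.0075000 / (1 − 1.0075000^−180) = $2,535.67.
Lender B: monthly rate = 8.625%/12 = 0.0071875; payment = 250,000 × 0.0071875 / (1 − (1+0.0071875)^−180) = $2,480.20.
Monthly savings = $2,535.67 − $2,480.20 = $55.47.
Break-even = $1,250.00 / $55.47 = 22.53 → 23 months.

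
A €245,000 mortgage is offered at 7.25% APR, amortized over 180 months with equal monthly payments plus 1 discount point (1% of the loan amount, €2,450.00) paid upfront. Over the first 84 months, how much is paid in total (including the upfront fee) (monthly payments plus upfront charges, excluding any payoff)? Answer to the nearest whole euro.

€190,317

At 7.25% the monthly rate is 0.0060417, so the payment is 245,000 × 0.0060417 / (1 − 1.0060417^−180) = €2,236.51.
Total outlay = 84 × €2,236.51 + €2,450.00 = €190,316.84.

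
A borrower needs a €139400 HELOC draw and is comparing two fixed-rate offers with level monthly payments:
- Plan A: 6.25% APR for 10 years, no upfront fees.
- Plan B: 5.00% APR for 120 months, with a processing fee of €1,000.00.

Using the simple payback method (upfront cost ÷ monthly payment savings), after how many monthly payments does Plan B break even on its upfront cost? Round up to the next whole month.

Plan A: monthly rate = 6.25%/12 = 0.0052083; payment = 139,400 × 0.0052083 / (1 − (1+0.0052083)^−120) = €1,565.18.
Plan B: monthly rate = 5%/12 = 0.0041667; payment = 139,400 × 0.0041667 / (1 − (1+0.0041667)^−120) = €1,478.55.
Monthly savings = €1,565.18 − €1,478.55 = €86.63.
Break-even = €1,000.00 / €86.63 = 11.54 → 12 months.

12 months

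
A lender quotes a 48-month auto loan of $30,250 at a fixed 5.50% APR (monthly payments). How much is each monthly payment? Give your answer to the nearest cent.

Monthly rate = 5.5%/12 = 0.0045833; payment = 30,250 × 0.0045833 / (1 − (1+0.0045833)^−48) = $703.51.

$703.51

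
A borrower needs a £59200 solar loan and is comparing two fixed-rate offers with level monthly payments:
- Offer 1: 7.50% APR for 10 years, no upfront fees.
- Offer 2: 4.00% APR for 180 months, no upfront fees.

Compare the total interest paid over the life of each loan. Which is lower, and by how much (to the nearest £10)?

Offer 2 by £5,500

Offer 1: monthly rate = 7.5%/12 = 0.0062500; payment = 59,200 × 0.0062500 / (1 − (1+0.0062500)^−120) = £702.71.
Total interest on Offer 1 = 120 × £702.71 − £59,200 = £25,125.20.
Offer 2: monthly rate = 4%/12 = 0.0033333; payment = 59,200 × 0.0033333 / (1 − (1+0.0033333)^−180) = £437.90.
Total interest on Offer 2 = 180 × £437.90 − £59,200 = £19,622.00.
Offer 2 is lower by £5,503.20.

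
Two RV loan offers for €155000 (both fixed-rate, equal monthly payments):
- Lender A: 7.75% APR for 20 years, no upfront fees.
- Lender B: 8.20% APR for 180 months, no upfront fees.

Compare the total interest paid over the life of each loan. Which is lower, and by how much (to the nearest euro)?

Lender A: monthly rate = 7.75%/12 = 0.0064583; payment = 155,000 × 0.0064583 / (1 − (1+0.0064583)^−240) = €1,272.47.
Total interest on Lender A = 240 × €1,272.47 − €155,000 = €150,392.80.
Lender B: at 8.20% the monthly rate is 0.0068333, so the payment is 155,000 × 0.0068333 / (1 − 1.0068333^−180) = €1,499.21.
Total interest on Lender B = 180 × €1,499.21 − €155,000 = €114,857.80.
Lender B is lower by €35,535.00.

Lender B by €35,535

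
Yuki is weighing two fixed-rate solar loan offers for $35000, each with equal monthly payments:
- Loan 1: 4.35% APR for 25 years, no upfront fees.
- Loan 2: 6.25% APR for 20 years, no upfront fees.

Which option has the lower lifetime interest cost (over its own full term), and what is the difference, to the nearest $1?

Loan 1: at 4.35% the monthly rate is 0.0036250, so the payment is 35,000 × 0.0036250 / (1 − 1.0036250^−300) = $191.57.
Total interest on Loan 1 = 300 × $191.57 − $35,000 = $22,471.00.
Loan 2: at 6.25% the monthly rate is 0.0052083, so the payment is 35,000 × 0.0052083 / (1 − 1.0052083^−240) = $255.82.
Total interest on Loan 2 = 240 × $255.82 − $35,000 = $26,396.80.
Loan 1 is lower by $3,925.80.

Loan 1 by $3,926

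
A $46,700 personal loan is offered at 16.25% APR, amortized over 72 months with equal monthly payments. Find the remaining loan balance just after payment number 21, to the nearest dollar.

With monthly rate i = 16.25%/12 = 0.0135417, the balance after k of n payments is P · [(1+i)^n − (1+i)^k] / [(1+i)^n − 1].
(1+0.0135417)^72 = 2.63387840 and (1+0.0135417)^21 = 1.32639767, so the balance is 46,700 × (2.63387840 − 1.32639767) / (2.63387840 − 1) = $37,370.80.

$37,371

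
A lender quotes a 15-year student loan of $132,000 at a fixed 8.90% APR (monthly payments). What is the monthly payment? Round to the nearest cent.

$1,330.99

Monthly rate = 8.9%/12 = 0.0074167; payment = 132,000 × 0.0074167 / (1 − (1+0.0074167)^−180) = $1,330.99.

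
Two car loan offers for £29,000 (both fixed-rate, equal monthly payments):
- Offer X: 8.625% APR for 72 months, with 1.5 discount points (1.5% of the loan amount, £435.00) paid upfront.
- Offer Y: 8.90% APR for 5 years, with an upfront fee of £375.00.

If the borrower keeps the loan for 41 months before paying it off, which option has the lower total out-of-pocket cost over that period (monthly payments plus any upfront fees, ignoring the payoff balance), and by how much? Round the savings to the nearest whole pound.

Offer X: monthly rate = 8.625%/12 = 0.0071875; payment = 29,000 × 0.0071875 / (1 − (1+0.0071875)^−72) = £517.36.
Offer Y: at 8.90% the monthly rate is 0.0074167, so the payment is 29,000 × 0.0074167 / (1 − 1.0074167^−60) = £600.59.
Over 41 months: Offer X costs 41 × £517.36 + £435.00 = £21,646.76; Offer Y costs 41 × £600.59 + £375.00 = £24,999.19.
Offer X is cheaper by £24,999.19 − £21,646.76 = £3,352.43.

Offer X by £3,352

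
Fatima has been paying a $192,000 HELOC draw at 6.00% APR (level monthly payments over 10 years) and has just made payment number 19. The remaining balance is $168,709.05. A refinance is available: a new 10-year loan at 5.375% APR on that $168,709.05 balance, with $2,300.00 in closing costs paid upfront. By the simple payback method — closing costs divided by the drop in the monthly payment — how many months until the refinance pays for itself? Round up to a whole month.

Current payment = 192,000 × 6%/12 / (1 − (1+0.0050000)^−120) = $2,131.59.
Refinanced payment = 168,709.05 × 0.0044792 / (1 − (1+0.0044792)^−120) = $1,820.50.
Monthly savings = $2,131.59 − $1,820.50 = $311.09.
Break-even = $2,300.00 / $311.09 = 7.39 → 8 months.

8 months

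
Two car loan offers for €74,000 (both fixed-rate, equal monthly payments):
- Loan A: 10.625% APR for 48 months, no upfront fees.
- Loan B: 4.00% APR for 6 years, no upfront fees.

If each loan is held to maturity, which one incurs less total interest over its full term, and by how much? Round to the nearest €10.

Loan A: at 10.625% the monthly rate is 0.0088542, so the payment is 74,000 × 0.0088542 / (1 − 1.0088542^−48) = €1,899.12.
Total interest on Loan A = 48 × €1,899.12 − €74,000 = €17,157.76.
Loan B: monthly rate = 4%/12 = 0.0033333; payment = 74,000 × 0.0033333 / (1 − (1+0.0033333)^−72) = €1,157.74.
Total interest on Loan B = 72 × €1,157.74 − €74,000 = €9,357.28.
Loan B is lower by €7,800.48.

Loan B by €7,800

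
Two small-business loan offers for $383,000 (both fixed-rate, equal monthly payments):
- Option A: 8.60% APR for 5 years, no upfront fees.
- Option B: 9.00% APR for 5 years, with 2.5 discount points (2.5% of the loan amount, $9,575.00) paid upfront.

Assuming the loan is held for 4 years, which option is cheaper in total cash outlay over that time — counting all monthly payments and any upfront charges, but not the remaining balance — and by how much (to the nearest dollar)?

Option A by $13,134

Option A: at 8.60% the monthly rate is 0.0071667, so the payment is 383,000 × 0.0071667 / (1 − 1.0071667^−60) = $7,876.30.
Option B: monthly rate = 9%/12 = 0.0075000; payment = 383,000 × 0.0075000 / (1 − (1+0.0075000)^−60) = $7,950.45.
Over 48 months: Option A costs 48 × $7,876.30 = $378,062.40; Option B costs 48 × $7,950.45 + $9,575.00 = $391,196.60.
Option A is cheaper by $391,196.60 − $378,062.40 = $13,134.20.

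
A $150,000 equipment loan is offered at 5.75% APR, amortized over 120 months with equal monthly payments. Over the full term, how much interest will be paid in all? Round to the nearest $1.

Monthly rate = 5.75%/12 = 0.0047917; payment = 150,000 × 0.0047917 / (1 − (1+0.0047917)^−120) = $1,646.54.
Total paid = 120 × $1,646.54 = $197,584.80; interest = $197,584.80 − $150,000 = $47,584.80.

$47,585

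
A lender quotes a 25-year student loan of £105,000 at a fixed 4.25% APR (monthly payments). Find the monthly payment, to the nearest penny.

£568.83

At 4.25% the monthly rate is 0.0035417, so the payment is 105,000 × 0.0035417 / (1 − 1.0035417^−300) = £568.83.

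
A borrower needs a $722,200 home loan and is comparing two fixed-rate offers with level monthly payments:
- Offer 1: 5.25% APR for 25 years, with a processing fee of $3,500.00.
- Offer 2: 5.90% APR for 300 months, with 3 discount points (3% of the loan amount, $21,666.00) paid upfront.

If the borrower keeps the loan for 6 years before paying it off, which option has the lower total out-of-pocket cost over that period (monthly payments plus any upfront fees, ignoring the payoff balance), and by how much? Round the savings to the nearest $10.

Offer 1: at 5.25% the monthly rate is 0.0043750, so the payment is 722,200 × 0.0043750 / (1 − 1.0043750^−300) = $4,327.77.
Offer 2: monthly rate = 5.9%/12 = 0.0049167; payment = 722,200 × 0.0049167 / (1 − (1+0.0049167)^−300) = $4,609.10.
Over 72 months: Offer 1 costs 72 × $4,327.77 + $3,500.00 = $315,099.44; Offer 2 costs 72 × $4,609.10 + $21,666.00 = $353,521.20.
Offer 1 is cheaper by $353,521.20 − $315,099.44 = $38,421.76.

Offer 1 by $38,420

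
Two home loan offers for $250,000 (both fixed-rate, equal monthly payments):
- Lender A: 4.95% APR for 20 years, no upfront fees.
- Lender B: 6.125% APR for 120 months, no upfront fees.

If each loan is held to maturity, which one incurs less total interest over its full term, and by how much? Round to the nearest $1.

Lender A: monthly rate = 4.95%/12 = 0.0041250; payment = 250,000 × 0.0041250 / (1 − (1+0.0041250)^−240) = $1,642.99.
Total interest on Lender A = 240 × $1,642.99 − $250,000 = $144,317.60.
Lender B: at 6.125% the monthly rate is 0.0051042, so the payment is 250,000 × 0.0051042 / (1 − 1.0051042^−120) = $2,791.23.
Total interest on Lender B = 120 × $2,791.23 − $250,000 = $84,947.60.
Lender B is lower by $59,370.00.

Lender B by $59,370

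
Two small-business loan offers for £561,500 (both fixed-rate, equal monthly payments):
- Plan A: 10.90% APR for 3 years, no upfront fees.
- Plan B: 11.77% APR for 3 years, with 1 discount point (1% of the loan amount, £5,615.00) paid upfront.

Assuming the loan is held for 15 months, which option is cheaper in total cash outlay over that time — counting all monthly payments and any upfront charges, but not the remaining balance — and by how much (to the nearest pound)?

Plan A: at 10.90% the monthly rate is 0.0090833, so the payment is 561,500 × 0.0090833 / (1 − 1.0090833^−36) = £18,356.21.
Plan B: monthly rate = 11.77%/12 = 0.0098083; payment = 561,500 × 0.0098083 / (1 − (1+0.0098083)^−36) = £18,588.21.
Over 15 months: Plan A costs 15 × £18,356.21 = £275,343.15; Plan B costs 15 × £18,588.21 + £5,615.00 = £284,438.15.
Plan A is cheaper by £284,438.15 − £275,343.15 = £9,095.00.

Plan A by £9,095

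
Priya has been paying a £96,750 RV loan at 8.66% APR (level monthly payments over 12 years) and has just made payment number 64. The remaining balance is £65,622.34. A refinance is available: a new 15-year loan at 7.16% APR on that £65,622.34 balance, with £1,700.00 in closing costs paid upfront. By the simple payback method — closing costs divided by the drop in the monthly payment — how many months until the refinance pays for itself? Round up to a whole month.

Current payment = 96,750 × 8.66%/12 / (1 − (1+0.0072167)^−144) = £1,082.60.
Refinanced payment = 65,622.34 × 0.0059667 / (1 − (1+0.0059667)^−180) = £595.72.
Monthly savings = £1,082.60 − £595.72 = £486.88.
Break-even = £1,700.00 / £486.88 = 3.49 → 4 months.

4 months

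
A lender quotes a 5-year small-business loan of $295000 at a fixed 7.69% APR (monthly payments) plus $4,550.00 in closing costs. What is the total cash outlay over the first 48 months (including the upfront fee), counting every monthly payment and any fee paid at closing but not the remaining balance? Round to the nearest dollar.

$289,568

Monthly rate = 7.69%/12 = 0.0064083; payment = 295,000 × 0.0064083 / (1 − (1+0.0064083)^−60) = $5,937.87.
Total outlay = 48 × $5,937.87 + $4,550.00 = $289,567.76.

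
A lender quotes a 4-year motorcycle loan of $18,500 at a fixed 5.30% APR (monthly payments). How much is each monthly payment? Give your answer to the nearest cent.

$428.56

At 5.30% the monthly rate is 0.0044167, so the payment is 18,500 × 0.0044167 / (1 − 1.0044167^−48) = $428.56.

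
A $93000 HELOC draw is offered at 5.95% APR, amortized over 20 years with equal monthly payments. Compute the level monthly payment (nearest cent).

Monthly rate = 5.95%/12 = 0.0049583; payment = 93,000 × 0.0049583 / (1 − (1+0.0049583)^−240) = $663.60.

$663.60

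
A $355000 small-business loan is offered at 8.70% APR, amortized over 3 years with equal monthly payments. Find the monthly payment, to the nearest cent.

At 8.70% the monthly rate is 0.0072500, so the payment is 355,000 × 0.0072500 / (1 − 1.0072500^−36) = $11,239.40.

$11,239.40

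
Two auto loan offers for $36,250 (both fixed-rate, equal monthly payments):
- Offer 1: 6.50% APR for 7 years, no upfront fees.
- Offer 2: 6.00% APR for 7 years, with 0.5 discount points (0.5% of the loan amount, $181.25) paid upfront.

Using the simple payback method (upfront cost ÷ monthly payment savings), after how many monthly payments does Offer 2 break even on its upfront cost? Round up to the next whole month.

Offer 1: at 6.50% the monthly rate is 0.0054167, so the payment is 36,250 × 0.0054167 / (1 − 1.0054167^−84) = $538.29.
Offer 2: at 6.00% the monthly rate is 0.0050000, so the payment is 36,250 × 0.0050000 / (1 − 1.0050000^−84) = $529.56.
Monthly savings = $538.29 − $529.56 = $8.73.
Break-even = $181.25 / $8.73 = 20.76 → 21 months.

21 months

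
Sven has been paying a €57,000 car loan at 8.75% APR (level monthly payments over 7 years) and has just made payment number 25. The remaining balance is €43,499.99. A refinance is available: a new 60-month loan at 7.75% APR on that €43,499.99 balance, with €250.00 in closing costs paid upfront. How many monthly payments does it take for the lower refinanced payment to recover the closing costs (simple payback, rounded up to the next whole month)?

Current payment = 57,000 × 8.75%/12 / (1 − (1+0.0072917)^−84) = €909.86.
Refinanced payment = 43,499.99 × 0.0064583 / (1 − (1+0.0064583)^−60) = €876.83.
Monthly savings = €909.86 − €876.83 = €33.03.
Break-even = €250.00 / €33.03 = 7.57 → 8 months.

8 months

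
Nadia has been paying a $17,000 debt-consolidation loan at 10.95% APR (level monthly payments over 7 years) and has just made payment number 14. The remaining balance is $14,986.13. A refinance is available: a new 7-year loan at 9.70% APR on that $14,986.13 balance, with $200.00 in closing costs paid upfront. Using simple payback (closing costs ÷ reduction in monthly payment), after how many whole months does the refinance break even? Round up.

Current payment = 17,000 × 10.95%/12 / (1 − (1+0.0091250)^−84) = $290.63.
Refinanced payment = 14,986.13 × 0.0080833 / (1 − (1+0.0080833)^−84) = $246.47.
Monthly savings = $290.63 − $246.47 = $44.16.
Break-even = $200.00 / $44.16 = 4.53 → 5 months.

5 months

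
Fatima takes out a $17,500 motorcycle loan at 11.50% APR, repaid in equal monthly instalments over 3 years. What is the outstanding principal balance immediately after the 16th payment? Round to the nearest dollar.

With monthly rate i = 11.5%/12 = 0.0095833, the balance after k of n payments is P · [(1+i)^n − (1+i)^k] / [(1+i)^n − 1].
(1+0.0095833)^36 = 1.40967243 and (1+0.0095833)^16 = 1.16486275, so the balance is 17,500 × (1.40967243 − 1.16486275) / (1.40967243 − 1) = $10,457.55.

$10,458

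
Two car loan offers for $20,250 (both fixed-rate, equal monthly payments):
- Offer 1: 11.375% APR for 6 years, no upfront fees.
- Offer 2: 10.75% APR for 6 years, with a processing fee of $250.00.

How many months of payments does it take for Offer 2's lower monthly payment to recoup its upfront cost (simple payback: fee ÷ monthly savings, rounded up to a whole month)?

Offer 1: monthly rate = 11.375%/12 = 0.0094792; payment = 20,250 × 0.0094792 / (1 − (1+0.0094792)^−72) = $389.34.
Offer 2: at 10.75% the monthly rate is 0.0089583, so the payment is 20,250 × 0.0089583 / (1 − 1.0089583^−72) = $382.85.
Monthly savings = $389.34 − $382.85 = $6.49.
Break-even = $250.00 / $6.49 = 38.52 → 39 months.

39 months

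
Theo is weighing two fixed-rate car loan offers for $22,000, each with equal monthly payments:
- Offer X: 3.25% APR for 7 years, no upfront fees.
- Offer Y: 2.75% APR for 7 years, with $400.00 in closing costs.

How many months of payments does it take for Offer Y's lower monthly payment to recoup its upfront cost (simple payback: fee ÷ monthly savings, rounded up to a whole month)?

81 months

Offer X: monthly rate = 3.25%/12 = 0.0027083; payment = 22,000 × 0.0027083 / (1 − (1+0.0027083)^−84) = $293.18.
Offer Y: monthly rate = 2.75%/12 = 0.0022917; payment = 22,000 × 0.0022917 / (1 − (1+0.0022917)^−84) = $288.22.
Monthly savings = $293.18 − $288.22 = $4.96.
Break-even = $400.00 / $4.96 = 80.65 → 81 months.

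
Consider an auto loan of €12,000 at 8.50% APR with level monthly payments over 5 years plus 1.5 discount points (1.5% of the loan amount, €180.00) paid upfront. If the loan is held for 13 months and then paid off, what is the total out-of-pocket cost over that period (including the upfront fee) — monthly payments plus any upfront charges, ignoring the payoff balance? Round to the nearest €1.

€3,381

Monthly rate = 8.5%/12 = 0.0070833; payment = 12,000 × 0.0070833 / (1 − (1+0.0070833)^−60) = €246.20.
Total outlay = 13 × €246.20 + €180.00 = €3,380.60.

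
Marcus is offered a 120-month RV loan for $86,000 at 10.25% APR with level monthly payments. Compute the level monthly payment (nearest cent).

At 10.25% the monthly rate is 0.0085417, so the payment is 86,000 × 0.0085417 / (1 − 1.0085417^−120) = $1,148.44.

$1,148.44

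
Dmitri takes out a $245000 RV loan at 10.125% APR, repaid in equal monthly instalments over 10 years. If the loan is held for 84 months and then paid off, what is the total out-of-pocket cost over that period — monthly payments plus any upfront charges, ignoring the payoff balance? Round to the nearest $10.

$273,390

Monthly rate = 10.125%/12 = 0.0084375; payment = 245,000 × 0.0084375 / (1 − (1+0.0084375)^−120) = $3,254.68.
Total outlay = 84 × $3,254.68 = $273,393.12.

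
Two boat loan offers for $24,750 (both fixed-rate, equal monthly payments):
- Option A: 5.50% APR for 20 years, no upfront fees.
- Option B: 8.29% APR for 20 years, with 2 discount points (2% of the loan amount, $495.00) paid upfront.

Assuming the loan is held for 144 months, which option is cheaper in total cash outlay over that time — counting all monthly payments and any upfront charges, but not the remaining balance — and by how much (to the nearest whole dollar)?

Option A by $6,436

Option A: monthly rate = 5.5%/12 = 0.0045833; payment = 24,750 × 0.0045833 / (1 − (1+0.0045833)^−240) = $170.25.
Option B: monthly rate = 8.29%/12 = 0.0069083; payment = 24,750 × 0.0069083 / (1 − (1+0.0069083)^−240) = $211.51.
Over 144 months: Option A costs 144 × $170.25 = $24,516.00; Option B costs 144 × $211.51 + $495.00 = $30,952.44.
Option A is cheaper by $30,952.44 − $24,516.00 = $6,436.44.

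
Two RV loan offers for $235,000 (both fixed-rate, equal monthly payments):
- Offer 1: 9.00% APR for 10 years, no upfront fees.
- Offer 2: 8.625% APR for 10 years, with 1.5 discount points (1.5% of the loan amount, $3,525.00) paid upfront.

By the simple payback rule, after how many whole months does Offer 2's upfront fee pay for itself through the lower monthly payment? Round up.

75 months

Offer 1: monthly rate = 9%/12 = 0.0075000; payment = 235,000 × 0.0075000 / (1 − (1+0.0075000)^−120) = $2,976.88.
Offer 2: monthly rate = 8.625%/12 = 0.0071875; payment = 235,000 × 0.0071875 / (1 − (1+0.0071875)^−120) = $2,929.40.
Monthly savings = $2,976.88 − $2,929.40 = $47.48.
Break-even = $3,525.00 / $47.48 = 74.24 → 75 months.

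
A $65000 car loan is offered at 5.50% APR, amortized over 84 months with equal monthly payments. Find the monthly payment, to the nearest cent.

At 5.50% the monthly rate is 0.0045833, so the payment is 65,000 × 0.0045833 / (1 − 1.0045833^−84) = $934.05.

$934.05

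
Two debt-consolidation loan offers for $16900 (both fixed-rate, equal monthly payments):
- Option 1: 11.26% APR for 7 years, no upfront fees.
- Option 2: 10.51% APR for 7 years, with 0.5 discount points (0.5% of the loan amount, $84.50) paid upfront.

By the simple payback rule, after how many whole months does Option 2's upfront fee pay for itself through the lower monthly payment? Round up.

13 months

Option 1: monthly rate = 11.26%/12 = 0.0093833; payment = 16,900 × 0.0093833 / (1 − (1+0.0093833)^−84) = $291.68.
Option 2: monthly rate = 10.51%/12 = 0.0087583; payment = 16,900 × 0.0087583 / (1 − (1+0.0087583)^−84) = $285.03.
Monthly savings = $291.68 − $285.03 = $6.65.
Break-even = $84.50 / $6.65 = 12.71 → 13 months.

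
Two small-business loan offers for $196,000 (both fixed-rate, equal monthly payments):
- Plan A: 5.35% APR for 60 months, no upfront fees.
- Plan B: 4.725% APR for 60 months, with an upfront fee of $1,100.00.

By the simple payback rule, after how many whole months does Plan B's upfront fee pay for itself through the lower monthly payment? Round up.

20 months

Plan A: monthly rate = 5.35%/12 = 0.0044583; payment = 196,000 × 0.0044583 / (1 − (1+0.0044583)^−60) = $3,730.27.
Plan B: at 4.725% the monthly rate is 0.0039375, so the payment is 196,000 × 0.0039375 / (1 − 1.0039375^−60) = $3,674.12.
Monthly savings = $3,730.27 − $3,674.12 = $56.15.
Break-even = $1,100.00 / $56.15 = 19.59 → 20 months.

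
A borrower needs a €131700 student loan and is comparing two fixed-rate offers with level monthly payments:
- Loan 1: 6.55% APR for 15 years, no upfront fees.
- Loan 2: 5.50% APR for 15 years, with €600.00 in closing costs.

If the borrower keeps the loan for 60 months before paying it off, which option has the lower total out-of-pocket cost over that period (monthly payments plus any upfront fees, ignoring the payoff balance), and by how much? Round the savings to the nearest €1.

Loan 2 by €3,886

Loan 1: monthly rate = 6.55%/12 = 0.0054583; payment = 131,700 × 0.0054583 / (1 − (1+0.0054583)^−180) = €1,150.87.
Loan 2: monthly rate = 5.5%/12 = 0.0045833; payment = 131,700 × 0.0045833 / (1 − (1+0.0045833)^−180) = €1,076.10.
Over 60 months: Loan 1 costs 60 × €1,150.87 = €69,052.20; Loan 2 costs 60 × €1,076.10 + €600.00 = €65,166.00.
Loan 2 is cheaper by €69,052.20 − €65,166.00 = €3,886.20.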